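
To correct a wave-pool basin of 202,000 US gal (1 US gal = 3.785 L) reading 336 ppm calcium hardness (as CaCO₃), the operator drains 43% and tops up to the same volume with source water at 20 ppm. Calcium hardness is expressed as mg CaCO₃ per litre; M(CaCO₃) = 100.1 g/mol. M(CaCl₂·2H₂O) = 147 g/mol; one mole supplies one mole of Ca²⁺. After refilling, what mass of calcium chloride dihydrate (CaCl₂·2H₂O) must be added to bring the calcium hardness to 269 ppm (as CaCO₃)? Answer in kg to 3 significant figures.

Volume: 202,000 US gal × 3.785 L/gal = 764,570 L.
After draining 43% and refilling: 336 × 0.57 + 20 × 0.43 = 200.12 ppm.
Deficit to target: 269 − 200.12 = 68.88 mg/L.
As CaCO₃: 68.88 mg/L × 764,570 L = 52,660 g; ÷ 100.1 = 526.1 mol Ca²⁺.
Mass: 526.1 × 147 = 77,340 g.

77.3 kg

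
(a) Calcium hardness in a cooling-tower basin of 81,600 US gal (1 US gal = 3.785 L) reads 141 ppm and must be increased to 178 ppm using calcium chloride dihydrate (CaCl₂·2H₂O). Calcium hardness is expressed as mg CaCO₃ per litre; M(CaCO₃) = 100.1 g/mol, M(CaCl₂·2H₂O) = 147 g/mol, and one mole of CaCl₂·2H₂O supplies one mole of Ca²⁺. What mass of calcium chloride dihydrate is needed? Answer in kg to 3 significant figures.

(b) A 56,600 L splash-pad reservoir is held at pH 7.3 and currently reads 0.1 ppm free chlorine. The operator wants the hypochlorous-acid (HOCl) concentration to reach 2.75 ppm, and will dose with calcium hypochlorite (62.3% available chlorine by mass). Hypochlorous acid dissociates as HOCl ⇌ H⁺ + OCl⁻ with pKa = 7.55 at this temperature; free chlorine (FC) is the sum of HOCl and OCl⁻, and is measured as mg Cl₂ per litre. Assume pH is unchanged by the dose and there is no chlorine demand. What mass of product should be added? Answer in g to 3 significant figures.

(a) 16.8 kg; (b) 381 g

(a) Volume: 81,600 US gal × 3.785 L/gal = 308,856 L.
(a) Hardness to add: (178 − 141) = 37 mg/L as CaCO₃ × 308,856 L = 11,430 g as CaCO₃.
(a) Moles of Ca²⁺ (1 mol Ca²⁺ ≡ 1 mol CaCO₃): 11,430 / 100.1 g/mol = 114.2 mol.
(a) Mass of CaCl₂·2H₂O: 114.2 × 147 = 16,780 g.

(b) [OCl⁻]/[HOCl] = 10^(pH − pKa) = 10^(7.3 − 7.55) = 0.5623; fraction as HOCl = 1/(1 + 0.5623) = 0.6401.
(b) Free chlorine required for 2.75 ppm HOCl: 2.75 / 0.6401 = 4.296 ppm.
(b) FC to add: 4.296 − 0.1 = 4.196 mg/L as Cl₂.
(b) Cl₂ equivalent: 4.196 mg/L × 56,600 L = 237.5 g.
(b) Product at 62.3% available Cl: 237.5 / 0.623 = 381.2 g.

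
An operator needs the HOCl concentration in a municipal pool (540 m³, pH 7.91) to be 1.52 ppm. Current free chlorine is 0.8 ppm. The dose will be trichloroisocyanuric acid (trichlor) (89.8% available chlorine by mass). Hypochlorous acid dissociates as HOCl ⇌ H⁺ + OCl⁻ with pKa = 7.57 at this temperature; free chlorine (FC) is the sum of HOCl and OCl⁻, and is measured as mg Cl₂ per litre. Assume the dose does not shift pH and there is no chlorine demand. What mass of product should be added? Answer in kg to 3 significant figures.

2.43 kg

Volume: 540 m³ = 540,000 L.
[OCl⁻]/[HOCl] = 10^(pH − pKa) = 10^(7.91 − 7.57) = 2.188; fraction as HOCl = 1/(1 + 2.188) = 0.3137.
Free chlorine required for 1.52 ppm HOCl: 1.52 / 0.3137 = 4.845 ppm.
FC to add: 4.845 − 0.8 = 4.045 mg/L as Cl₂.
Cl₂ equivalent: 4.045 mg/L × 540,000 L = 2185 g.
Product at 89.8% available Cl: 2185 / 0.898 = 2433 g.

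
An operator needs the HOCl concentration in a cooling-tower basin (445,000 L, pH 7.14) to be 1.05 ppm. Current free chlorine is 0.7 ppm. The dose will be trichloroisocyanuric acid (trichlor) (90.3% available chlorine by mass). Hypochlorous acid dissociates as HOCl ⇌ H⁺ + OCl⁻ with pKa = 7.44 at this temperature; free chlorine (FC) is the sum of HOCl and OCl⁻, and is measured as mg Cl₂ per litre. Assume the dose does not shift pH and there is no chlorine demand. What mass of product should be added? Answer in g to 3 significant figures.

432 g

[OCl⁻]/[HOCl] = 10^(pH − pKa) = 10^(7.14 − 7.44) = 0.5012; fraction as HOCl = 1/(1 + 0.5012) = 0.6661.
Free chlorine required for 1.05 ppm HOCl: 1.05 / 0.6661 = 1.576 ppm.
FC to add: 1.576 − 0.7 = 0.8762 mg/L as Cl₂.
Cl₂ equivalent: 0.8762 mg/L × 445,000 L = 389.9 g.
Product at 90.3% available Cl: 389.9 / 0.903 = 431.8 g.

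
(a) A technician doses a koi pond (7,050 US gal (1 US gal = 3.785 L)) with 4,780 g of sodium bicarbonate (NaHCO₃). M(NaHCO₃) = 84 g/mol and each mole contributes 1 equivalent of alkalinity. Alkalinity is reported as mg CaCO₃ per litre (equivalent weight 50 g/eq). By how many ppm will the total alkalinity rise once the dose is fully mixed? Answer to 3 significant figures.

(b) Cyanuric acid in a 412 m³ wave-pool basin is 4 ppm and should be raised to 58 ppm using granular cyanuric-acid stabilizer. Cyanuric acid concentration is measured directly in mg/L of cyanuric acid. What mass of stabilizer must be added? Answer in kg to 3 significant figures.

(a) 107 ppm; (b) 22.2 kg

(a) Volume: 7,050 US gal × 3.785 L/gal = 26,684 L.
(a) Moles of NaHCO₃: 4,780 g ÷ 84 g/mol = 56.9 mol → 56.9 eq of alkalinity.
(a) As CaCO₃: 56.9 eq × 50 g/eq = 2845 g.
(a) Rise: 2845 g / 26,684 L × 1000 = 106.6 mg/L.

(b) Volume: 412 m³ = 412,000 L.
(b) CYA to add: (58 − 4) = 54 mg/L × 412,000 L = 22,250 g cyanuric acid.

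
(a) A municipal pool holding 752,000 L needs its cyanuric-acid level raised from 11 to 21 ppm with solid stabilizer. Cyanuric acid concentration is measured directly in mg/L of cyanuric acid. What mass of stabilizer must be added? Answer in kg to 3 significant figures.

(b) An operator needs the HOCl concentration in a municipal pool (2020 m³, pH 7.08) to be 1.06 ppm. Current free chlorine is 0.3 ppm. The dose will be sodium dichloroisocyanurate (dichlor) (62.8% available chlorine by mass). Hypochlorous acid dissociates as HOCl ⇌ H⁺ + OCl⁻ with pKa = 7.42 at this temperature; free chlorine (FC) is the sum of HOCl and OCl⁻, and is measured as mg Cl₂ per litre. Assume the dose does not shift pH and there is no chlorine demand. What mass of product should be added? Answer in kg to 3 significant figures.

(a) 7.52 kg; (b) 4.00 kg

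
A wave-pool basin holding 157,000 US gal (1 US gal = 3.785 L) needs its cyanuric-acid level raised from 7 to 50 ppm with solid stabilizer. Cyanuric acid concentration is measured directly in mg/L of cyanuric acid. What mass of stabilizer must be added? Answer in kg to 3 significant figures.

25.6 kg

Volume: 157,000 US gal × 3.785 L/gal = 594,245 L.
CYA to add: (50 − 7) = 43 mg/L × 594,245 L = 25,550 g cyanuric acid.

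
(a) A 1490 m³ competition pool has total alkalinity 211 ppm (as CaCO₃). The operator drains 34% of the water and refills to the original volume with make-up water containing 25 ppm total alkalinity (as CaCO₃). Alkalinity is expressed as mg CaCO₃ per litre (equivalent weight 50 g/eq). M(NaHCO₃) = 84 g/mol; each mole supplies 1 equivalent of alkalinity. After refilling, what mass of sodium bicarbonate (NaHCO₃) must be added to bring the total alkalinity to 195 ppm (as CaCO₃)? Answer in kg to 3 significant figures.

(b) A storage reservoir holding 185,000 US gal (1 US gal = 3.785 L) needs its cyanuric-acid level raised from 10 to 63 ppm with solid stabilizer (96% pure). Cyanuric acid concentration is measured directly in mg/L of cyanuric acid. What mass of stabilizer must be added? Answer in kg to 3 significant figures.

(a) Volume: 1490 m³ = 1,490,000 L.
(a) After draining 34% and refilling: 211 × 0.66 + 25 × 0.34 = 147.76 ppm.
(a) Deficit to target: 195 − 147.76 = 47.24 mg/L.
(a) As CaCO₃: 47.24 mg/L × 1,490,000 L = 70,390 g; ÷ 50 g/eq ÷ 1 = 1408 mol NaHCO₃.
(a) Mass: 1408 × 84 = 118,300 g.

(b) Volume: 185,000 US gal × 3.785 L/gal = 700,225 L.
(b) CYA to add: (63 − 10) = 53 mg/L × 700,225 L = 37,110 g cyanuric acid.
(b) At 96% purity: 37,110 / 0.96 = 38,660 g product.

(a) 118 kg; (b) 38.7 kg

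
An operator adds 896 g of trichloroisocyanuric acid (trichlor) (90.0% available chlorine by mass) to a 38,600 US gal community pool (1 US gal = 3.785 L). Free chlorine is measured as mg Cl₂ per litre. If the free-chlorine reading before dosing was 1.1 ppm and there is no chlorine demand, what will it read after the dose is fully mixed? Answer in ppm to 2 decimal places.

6.62 ppm

Volume: 38,600 US gal × 3.785 L/gal = 146,101 L.
Available chlorine delivered: 896 g × 0.9 = 806.4 g as Cl₂.
Concentration rise: 806.4 g / 146,101 L = 5.519 mg/L = 5.52 ppm.
Final FC: 1.1 + 5.52 = 6.62 ppm.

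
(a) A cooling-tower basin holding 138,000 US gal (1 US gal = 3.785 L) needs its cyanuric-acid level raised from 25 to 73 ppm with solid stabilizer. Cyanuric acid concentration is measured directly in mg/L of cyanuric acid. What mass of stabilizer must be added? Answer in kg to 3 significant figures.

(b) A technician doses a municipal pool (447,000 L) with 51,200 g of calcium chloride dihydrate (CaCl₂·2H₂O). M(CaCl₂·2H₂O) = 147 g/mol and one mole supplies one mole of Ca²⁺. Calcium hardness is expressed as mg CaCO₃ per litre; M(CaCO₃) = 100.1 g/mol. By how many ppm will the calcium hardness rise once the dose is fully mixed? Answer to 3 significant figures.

(a) Volume: 138,000 US gal × 3.785 L/gal = 522,330 L.
(a) CYA to add: (73 − 25) = 48 mg/L × 522,330 L = 25,070 g cyanuric acid.

(b) Moles of Ca²⁺: 51,200 g ÷ 147 g/mol = 348.3 mol.
(b) As CaCO₃: 348.3 mol × 100.1 g/mol = 34,860 g.
(b) Rise: 34,860 g / 447,000 L × 1000 = 78 mg/L.

(a) 25.1 kg; (b) 78.0 ppm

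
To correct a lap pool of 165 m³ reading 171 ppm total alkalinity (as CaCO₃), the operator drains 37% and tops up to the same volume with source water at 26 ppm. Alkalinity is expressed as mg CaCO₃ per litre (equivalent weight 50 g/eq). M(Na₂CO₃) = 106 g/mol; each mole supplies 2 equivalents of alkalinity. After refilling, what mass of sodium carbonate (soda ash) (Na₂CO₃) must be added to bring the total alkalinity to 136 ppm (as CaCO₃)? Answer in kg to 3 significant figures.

Volume: 165 m³ = 165,000 L.
After draining 37% and refilling: 171 × 0.63 + 26 × 0.37 = 117.35 ppm.
Deficit to target: 136 − 117.35 = 18.65 mg/L.
As CaCO₃: 18.65 mg/L × 165,000 L = 3077 g; ÷ 50 g/eq ÷ 2 = 30.77 mol Na₂CO₃.
Mass: 30.77 × 106 = 3262 g.

3.26 kg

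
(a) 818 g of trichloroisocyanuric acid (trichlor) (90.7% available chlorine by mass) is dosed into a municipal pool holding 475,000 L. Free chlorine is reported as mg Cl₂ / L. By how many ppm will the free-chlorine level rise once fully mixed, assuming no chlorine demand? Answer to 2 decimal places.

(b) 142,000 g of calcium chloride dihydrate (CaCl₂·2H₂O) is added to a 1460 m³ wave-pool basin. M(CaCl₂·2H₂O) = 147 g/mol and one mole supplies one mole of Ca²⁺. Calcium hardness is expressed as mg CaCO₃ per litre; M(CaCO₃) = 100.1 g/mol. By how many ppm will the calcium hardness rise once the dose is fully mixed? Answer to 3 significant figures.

(a) 1.56 ppm; (b) 66.2 ppm

(a) Available chlorine delivered: 818 g × 0.907 = 741.9 g as Cl₂.
(a) Concentration rise: 741.9 g / 475,000 L = 1.562 mg/L = 1.56 ppm.

(b) Volume: 1460 m³ = 1,460,000 L.
(b) Moles of Ca²⁺: 142,000 g ÷ 147 g/mol = 966 mol.
(b) As CaCO₃: 966 mol × 100.1 g/mol = 96,700 g.
(b) Rise: 96,700 g / 1,460,000 L × 1000 = 66.23 mg/L.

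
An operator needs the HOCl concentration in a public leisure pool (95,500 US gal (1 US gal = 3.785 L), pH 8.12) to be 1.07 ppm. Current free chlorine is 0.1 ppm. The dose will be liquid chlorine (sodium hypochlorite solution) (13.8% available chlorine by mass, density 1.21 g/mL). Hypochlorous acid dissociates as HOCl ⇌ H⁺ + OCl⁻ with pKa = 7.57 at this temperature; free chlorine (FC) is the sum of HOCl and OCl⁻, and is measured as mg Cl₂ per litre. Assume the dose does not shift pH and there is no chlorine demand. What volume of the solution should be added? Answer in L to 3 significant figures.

Volume: 95,500 US gal × 3.785 L/gal = 361,468 L.
[OCl⁻]/[HOCl] = 10^(pH − pKa) = 10^(8.12 − 7.57) = 3.548; fraction as HOCl = 1/(1 + 3.548) = 0.2199.
Free chlorine required for 1.07 ppm HOCl: 1.07 / 0.2199 = 4.867 ppm.
FC to add: 4.867 − 0.1 = 4.767 mg/L as Cl₂.
Cl₂ equivalent: 4.767 mg/L × 361,468 L = 1723 g.
Product at 13.8% available Cl: 1723 / 0.138 = 12,490 g.
Volume: 12,490 g ÷ 1.21 g/mL = 10,320 mL.

10.3 L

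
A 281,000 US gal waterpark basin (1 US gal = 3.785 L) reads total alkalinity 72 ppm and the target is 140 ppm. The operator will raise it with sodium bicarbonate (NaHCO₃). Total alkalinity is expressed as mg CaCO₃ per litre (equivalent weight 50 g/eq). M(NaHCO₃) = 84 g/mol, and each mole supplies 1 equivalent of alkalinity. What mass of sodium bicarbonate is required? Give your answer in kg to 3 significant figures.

122 kg

Volume: 281,000 US gal × 3.785 L/gal = 1,063,585 L.
Alkalinity to add: (140 − 72) = 68 mg/L as CaCO₃ × 1,063,585 L = 72,320 g as CaCO₃.
Equivalents: 72,320 g ÷ 50 g/eq = 1446 eq.
NaHCO₃ supplies 1 eq per mole → 1446 mol.
Mass: 1446 mol × 84 g/mol = 121,500 g.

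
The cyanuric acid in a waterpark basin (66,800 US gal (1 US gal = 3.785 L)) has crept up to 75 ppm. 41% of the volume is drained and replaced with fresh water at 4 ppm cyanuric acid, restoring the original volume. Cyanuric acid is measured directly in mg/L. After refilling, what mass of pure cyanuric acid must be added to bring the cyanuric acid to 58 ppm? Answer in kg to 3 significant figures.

Volume: 66,800 US gal × 3.785 L/gal = 252,838 L.
After draining 41% and refilling: 75 × 0.59 + 4 × 0.41 = 45.89 ppm.
Deficit to target: 58 − 45.89 = 12.11 mg/L.
Mass: 12.11 mg/L × 252,838 L = 3062 g cyanuric acid.

3.06 kg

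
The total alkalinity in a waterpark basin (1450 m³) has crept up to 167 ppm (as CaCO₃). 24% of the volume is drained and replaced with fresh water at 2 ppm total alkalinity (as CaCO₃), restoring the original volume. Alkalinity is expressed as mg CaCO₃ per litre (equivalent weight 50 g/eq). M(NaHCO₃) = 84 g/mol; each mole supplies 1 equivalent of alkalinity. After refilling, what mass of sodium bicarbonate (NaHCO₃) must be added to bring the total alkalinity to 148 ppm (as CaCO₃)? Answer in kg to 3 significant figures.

50.2 kg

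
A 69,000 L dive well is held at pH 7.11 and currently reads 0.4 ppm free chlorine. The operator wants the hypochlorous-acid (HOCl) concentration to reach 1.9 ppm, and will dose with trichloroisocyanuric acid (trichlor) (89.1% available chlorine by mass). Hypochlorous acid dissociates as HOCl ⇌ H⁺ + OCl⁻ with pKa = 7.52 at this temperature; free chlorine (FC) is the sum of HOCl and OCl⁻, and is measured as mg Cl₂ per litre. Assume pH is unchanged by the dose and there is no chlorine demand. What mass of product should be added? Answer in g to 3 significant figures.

[OCl⁻]/[HOCl] = 10^(pH − pKa) = 10^(7.11 − 7.52) = 0.389; fraction as HOCl = 1/(1 + 0.389) = 0.7199.
Free chlorine required for 1.9 ppm HOCl: 1.9 / 0.7199 = 2.639 ppm.
FC to add: 2.639 − 0.4 = 2.239 mg/L as Cl₂.
Cl₂ equivalent: 2.239 mg/L × 69,000 L = 154.5 g.
Product at 89.1% available Cl: 154.5 / 0.891 = 173.4 g.

173 g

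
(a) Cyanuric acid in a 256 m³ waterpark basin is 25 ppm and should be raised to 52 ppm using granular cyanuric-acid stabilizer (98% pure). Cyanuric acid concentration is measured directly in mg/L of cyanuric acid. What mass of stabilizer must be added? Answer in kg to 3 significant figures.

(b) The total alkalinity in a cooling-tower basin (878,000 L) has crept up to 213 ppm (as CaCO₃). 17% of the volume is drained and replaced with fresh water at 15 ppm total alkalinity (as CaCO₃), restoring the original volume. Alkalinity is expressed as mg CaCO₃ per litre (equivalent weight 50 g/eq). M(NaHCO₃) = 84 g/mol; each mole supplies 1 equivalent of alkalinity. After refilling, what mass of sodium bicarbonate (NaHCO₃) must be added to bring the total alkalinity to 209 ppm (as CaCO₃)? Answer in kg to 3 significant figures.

(a) 7.05 kg; (b) 43.7 kg

(a) Volume: 256 m³ = 256,000 L.
(a) CYA to add: (52 − 25) = 27 mg/L × 256,000 L = 6912 g cyanuric acid.
(a) At 98% purity: 6912 / 0.98 = 7053 g product.

(b) After draining 17% and refilling: 213 × 0.83 + 15 × 0.17 = 179.34 ppm.
(b) Deficit to target: 209 − 179.34 = 29.66 mg/L.
(b) As CaCO₃: 29.66 mg/L × 878,000 L = 26,040 g; ÷ 50 g/eq ÷ 1 = 520.8 mol NaHCO₃.
(b) Mass: 520.8 × 84 = 43,750 g.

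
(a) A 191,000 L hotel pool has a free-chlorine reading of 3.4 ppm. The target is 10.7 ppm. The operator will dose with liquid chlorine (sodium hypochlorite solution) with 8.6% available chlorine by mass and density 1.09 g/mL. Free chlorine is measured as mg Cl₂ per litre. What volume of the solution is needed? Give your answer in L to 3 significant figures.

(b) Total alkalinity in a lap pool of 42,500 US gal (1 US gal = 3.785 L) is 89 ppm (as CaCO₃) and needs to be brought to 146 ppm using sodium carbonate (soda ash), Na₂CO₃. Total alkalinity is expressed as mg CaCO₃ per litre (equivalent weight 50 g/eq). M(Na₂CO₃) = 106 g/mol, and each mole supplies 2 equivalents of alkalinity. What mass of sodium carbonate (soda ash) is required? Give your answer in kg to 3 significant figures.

(a) 14.9 L; (b) 9.72 kg

(a) Chlorine deficit: 10.7 − 3.4 = 7.3 ppm = 7.3 mg/L as Cl₂.
(a) Cl₂ equivalent needed: 7.3 mg/L × 191,000 L = 1,394,000 mg = 1394 g.
(a) Product at 8.6% available chlorine: 1394 / 0.086 = 16,210 g.
(a) Volume at density 1.09 g/mL: 16,210 g ÷ 1.09 g/mL = 14,870 mL.

(b) Volume: 42,500 US gal × 3.785 L/gal = 160,862 L.
(b) Alkalinity to add: (146 − 89) = 57 mg/L as CaCO₃ × 160,862 L = 9169 g as CaCO₃.
(b) Equivalents: 9169 g ÷ 50 g/eq = 183.4 eq.
(b) Each mole of Na₂CO₃ supplies 2 eq, so 183.4 / 2 = 91.69 mol.
(b) Mass: 91.69 mol × 106 g/mol = 9719 g.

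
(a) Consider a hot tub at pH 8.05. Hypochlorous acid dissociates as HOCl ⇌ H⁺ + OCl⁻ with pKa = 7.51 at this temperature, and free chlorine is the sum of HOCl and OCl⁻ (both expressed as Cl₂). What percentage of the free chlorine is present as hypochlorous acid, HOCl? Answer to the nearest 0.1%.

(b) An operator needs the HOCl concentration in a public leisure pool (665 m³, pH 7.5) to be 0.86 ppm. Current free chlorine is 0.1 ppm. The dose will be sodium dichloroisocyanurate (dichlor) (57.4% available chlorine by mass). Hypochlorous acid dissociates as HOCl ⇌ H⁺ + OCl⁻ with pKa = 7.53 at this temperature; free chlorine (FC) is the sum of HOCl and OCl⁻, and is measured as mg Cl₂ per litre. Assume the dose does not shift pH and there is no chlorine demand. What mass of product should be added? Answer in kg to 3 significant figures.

(a) 22.4%; (b) 1.81 kg

(a) [OCl⁻]/[HOCl] = 10^(pH − pKa) = 10^(8.05 − 7.51) = 10^0.54 = 3.467.
(a) Fraction as HOCl = 1 / (1 + 3.467) = 0.2238.

(b) Volume: 665 m³ = 665,000 L.
(b) [OCl⁻]/[HOCl] = 10^(pH − pKa) = 10^(7.5 − 7.53) = 0.9333; fraction as HOCl = 1/(1 + 0.9333) = 0.5173.
(b) Free chlorine required for 0.86 ppm HOCl: 0.86 / 0.5173 = 1.663 ppm.
(b) FC to add: 1.663 − 0.1 = 1.563 mg/L as Cl₂.
(b) Cl₂ equivalent: 1.563 mg/L × 665,000 L = 1039 g.
(b) Product at 57.4% available Cl: 1039 / 0.574 = 1810 g.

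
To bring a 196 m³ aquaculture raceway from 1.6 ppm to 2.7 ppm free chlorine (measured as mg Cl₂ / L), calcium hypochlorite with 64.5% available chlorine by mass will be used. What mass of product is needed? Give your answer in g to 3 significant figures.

334 g

Volume: 196 m³ = 196,000 L.
Chlorine deficit: 2.7 − 1.6 = 1.1 ppm = 1.1 mg/L as Cl₂.
Cl₂ equivalent needed: 1.1 mg/L × 196,000 L = 215,600 mg = 215.6 g.
Product at 64.5% available chlorine: 215.6 / 0.645 = 334.3 g.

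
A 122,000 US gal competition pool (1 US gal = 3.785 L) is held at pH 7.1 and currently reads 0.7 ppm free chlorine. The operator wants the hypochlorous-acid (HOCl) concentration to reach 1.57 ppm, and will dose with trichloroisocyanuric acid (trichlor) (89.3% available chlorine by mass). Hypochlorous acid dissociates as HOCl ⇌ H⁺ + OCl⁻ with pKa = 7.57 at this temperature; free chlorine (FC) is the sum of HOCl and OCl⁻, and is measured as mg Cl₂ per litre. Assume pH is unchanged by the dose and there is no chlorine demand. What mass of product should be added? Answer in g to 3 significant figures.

725 g

Volume: 122,000 US gal × 3.785 L/gal = 461,770 L.
[OCl⁻]/[HOCl] = 10^(pH − pKa) = 10^(7.1 − 7.57) = 0.3388; fraction as HOCl = 1/(1 + 0.3388) = 0.7469.
Free chlorine required for 1.57 ppm HOCl: 1.57 / 0.7469 = 2.102 ppm.
FC to add: 2.102 − 0.7 = 1.402 mg/L as Cl₂.
Cl₂ equivalent: 1.402 mg/L × 461,770 L = 647.4 g.
Product at 89.3% available Cl: 647.4 / 0.893 = 725 g.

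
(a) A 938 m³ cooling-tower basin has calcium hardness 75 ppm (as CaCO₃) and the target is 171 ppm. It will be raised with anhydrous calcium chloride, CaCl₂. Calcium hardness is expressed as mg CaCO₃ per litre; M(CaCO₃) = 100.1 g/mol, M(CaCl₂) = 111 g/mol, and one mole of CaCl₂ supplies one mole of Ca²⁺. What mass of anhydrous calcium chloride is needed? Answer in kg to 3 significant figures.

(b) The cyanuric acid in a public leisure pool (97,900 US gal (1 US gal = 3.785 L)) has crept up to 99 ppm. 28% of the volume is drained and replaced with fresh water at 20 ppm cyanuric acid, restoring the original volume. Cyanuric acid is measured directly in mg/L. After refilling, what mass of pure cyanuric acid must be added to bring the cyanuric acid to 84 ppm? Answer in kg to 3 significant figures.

(a) 99.9 kg; (b) 2.64 kg

(a) Volume: 938 m³ = 938,000 L.
(a) Hardness to add: (171 − 75) = 96 mg/L as CaCO₃ × 938,000 L = 90,050 g as CaCO₃.
(a) Moles of Ca²⁺ (1 mol Ca²⁺ ≡ 1 mol CaCO₃): 90,050 / 100.1 g/mol = 899.6 mol.
(a) Mass of CaCl₂: 899.6 × 111 = 99,850 g.

(b) Volume: 97,900 US gal × 3.785 L/gal = 370,552 L.
(b) After draining 28% and refilling: 99 × 0.72 + 20 × 0.28 = 76.88 ppm.
(b) Deficit to target: 84 − 76.88 = 7.12 mg/L.
(b) Mass: 7.12 mg/L × 370,552 L = 2638 g cyanuric acid.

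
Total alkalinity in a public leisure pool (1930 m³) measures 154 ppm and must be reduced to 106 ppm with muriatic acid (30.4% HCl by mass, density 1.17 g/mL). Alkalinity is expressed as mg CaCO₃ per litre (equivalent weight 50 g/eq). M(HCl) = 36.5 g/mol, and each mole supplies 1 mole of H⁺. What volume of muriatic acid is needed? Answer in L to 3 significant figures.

190 L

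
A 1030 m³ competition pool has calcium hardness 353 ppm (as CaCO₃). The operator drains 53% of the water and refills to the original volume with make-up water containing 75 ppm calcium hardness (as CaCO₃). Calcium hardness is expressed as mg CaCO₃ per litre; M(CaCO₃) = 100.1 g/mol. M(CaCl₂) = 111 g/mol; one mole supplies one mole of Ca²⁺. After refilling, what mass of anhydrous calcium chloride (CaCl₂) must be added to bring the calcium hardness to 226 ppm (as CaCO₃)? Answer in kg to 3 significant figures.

23.2 kg

Volume: 1030 m³ = 1,030,000 L.
After draining 53% and refilling: 353 × 0.47 + 75 × 0.53 = 205.66 ppm.
Deficit to target: 226 − 205.66 = 20.34 mg/L.
As CaCO₃: 20.34 mg/L × 1,030,000 L = 20,950 g; ÷ 100.1 = 209.3 mol Ca²⁺.
Mass: 209.3 × 111 = 23,230 g.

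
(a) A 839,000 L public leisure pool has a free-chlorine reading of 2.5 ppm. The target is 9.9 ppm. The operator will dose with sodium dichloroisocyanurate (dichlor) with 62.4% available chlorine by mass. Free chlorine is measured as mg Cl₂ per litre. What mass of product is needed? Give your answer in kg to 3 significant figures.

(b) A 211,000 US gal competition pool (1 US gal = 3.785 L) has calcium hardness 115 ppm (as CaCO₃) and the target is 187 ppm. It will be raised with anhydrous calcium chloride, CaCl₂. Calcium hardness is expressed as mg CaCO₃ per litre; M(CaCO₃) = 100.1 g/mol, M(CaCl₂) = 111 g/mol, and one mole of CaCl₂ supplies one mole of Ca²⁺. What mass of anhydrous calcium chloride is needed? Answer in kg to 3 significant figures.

(a) Chlorine deficit: 9.9 − 2.5 = 7.4 ppm = 7.4 mg/L as Cl₂.
(a) Cl₂ equivalent needed: 7.4 mg/L × 839,000 L = 6,209,000 mg = 6209 g.
(a) Product at 62.4% available chlorine: 6209 / 0.624 = 9950 g.

(b) Volume: 211,000 US gal × 3.785 L/gal = 798,635 L.
(b) Hardness to add: (187 − 115) = 72 mg/L as CaCO₃ × 798,635 L = 57,500 g as CaCO₃.
(b) Moles of Ca²⁺ (1 mol Ca²⁺ ≡ 1 mol CaCO₃): 57,500 / 100.1 g/mol = 574.4 mol.
(b) Mass of CaCl₂: 574.4 × 111 = 63,760 g.

(a) 9.95 kg; (b) 63.8 kg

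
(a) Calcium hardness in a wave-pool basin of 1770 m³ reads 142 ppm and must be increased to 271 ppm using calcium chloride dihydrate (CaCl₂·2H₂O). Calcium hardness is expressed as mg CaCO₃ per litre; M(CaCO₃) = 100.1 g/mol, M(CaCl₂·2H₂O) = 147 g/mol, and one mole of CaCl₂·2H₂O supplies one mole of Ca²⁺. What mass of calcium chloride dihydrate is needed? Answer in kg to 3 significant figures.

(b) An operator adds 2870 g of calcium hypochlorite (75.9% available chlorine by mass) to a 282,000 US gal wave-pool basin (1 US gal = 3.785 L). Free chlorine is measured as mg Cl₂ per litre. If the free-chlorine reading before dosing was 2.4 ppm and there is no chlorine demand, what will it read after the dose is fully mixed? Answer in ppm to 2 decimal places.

(a) 335 kg; (b) 4.44 ppm

(a) Volume: 1770 m³ = 1,770,000 L.
(a) Hardness to add: (271 − 142) = 129 mg/L as CaCO₃ × 1,770,000 L = 228,300 g as CaCO₃.
(a) Moles of Ca²⁺ (1 mol Ca²⁺ ≡ 1 mol CaCO₃): 228,300 / 100.1 g/mol = 2281 mol.
(a) Mass of CaCl₂·2H₂O: 2281 × 147 = 335,300 g.

(b) Volume: 282,000 US gal × 3.785 L/gal = 1,067,370 L.
(b) Available chlorine delivered: 2870 g × 0.759 = 2178 g as Cl₂.
(b) Concentration rise: 2178 g / 1,067,370 L = 2.041 mg/L = 2.04 ppm.
(b) Final FC: 2.4 + 2.04 = 4.44 ppm.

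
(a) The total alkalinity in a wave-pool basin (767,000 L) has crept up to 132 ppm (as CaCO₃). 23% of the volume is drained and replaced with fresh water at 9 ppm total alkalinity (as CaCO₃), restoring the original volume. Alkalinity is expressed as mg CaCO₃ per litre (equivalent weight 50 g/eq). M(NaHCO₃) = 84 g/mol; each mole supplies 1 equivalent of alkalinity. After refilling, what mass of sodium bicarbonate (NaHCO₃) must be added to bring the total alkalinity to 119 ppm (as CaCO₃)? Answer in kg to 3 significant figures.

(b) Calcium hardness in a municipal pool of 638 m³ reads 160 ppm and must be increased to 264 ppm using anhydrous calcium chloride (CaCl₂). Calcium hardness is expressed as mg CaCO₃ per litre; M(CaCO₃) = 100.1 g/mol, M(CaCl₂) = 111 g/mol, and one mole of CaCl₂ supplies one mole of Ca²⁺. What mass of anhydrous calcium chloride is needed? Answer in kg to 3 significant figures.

(a) After draining 23% and refilling: 132 × 0.77 + 9 × 0.23 = 103.71 ppm.
(a) Deficit to target: 119 − 103.71 = 15.29 mg/L.
(a) As CaCO₃: 15.29 mg/L × 767,000 L = 11,730 g; ÷ 50 g/eq ÷ 1 = 234.5 mol NaHCO₃.
(a) Mass: 234.5 × 84 = 19,700 g.

(b) Volume: 638 m³ = 638,000 L.
(b) Hardness to add: (264 − 160) = 104 mg/L as CaCO₃ × 638,000 L = 66,350 g as CaCO₃.
(b) Moles of Ca²⁺ (1 mol Ca²⁺ ≡ 1 mol CaCO₃): 66,350 / 100.1 g/mol = 662.9 mol.
(b) Mass of CaCl₂: 662.9 × 111 = 73,580 g.

(a) 19.7 kg; (b) 73.6 kg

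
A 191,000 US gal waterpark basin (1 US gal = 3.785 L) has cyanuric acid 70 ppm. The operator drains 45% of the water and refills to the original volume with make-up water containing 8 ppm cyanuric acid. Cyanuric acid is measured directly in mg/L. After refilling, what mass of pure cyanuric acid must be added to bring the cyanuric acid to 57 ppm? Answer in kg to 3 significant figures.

10.8 kg

Volume: 191,000 US gal × 3.785 L/gal = 722,935 L.
After draining 45% and refilling: 70 × 0.55 + 8 × 0.45 = 42.1 ppm.
Deficit to target: 57 − 42.1 = 14.9 mg/L.
Mass: 14.9 mg/L × 722,935 L = 10,770 g cyanuric acid.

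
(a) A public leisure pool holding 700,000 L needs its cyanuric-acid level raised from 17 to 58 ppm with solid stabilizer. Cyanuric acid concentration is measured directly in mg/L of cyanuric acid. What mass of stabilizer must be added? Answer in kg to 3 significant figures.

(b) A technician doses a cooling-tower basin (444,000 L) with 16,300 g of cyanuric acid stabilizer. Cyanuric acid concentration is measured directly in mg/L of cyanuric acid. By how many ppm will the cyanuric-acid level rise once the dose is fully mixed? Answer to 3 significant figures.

(a) CYA to add: (58 − 17) = 41 mg/L × 700,000 L = 28,700 g cyanuric acid.

(b) Rise: 16,300 g / 444,000 L × 1000 = 36.71 mg/L.

(a) 28.7 kg; (b) 36.7 ppm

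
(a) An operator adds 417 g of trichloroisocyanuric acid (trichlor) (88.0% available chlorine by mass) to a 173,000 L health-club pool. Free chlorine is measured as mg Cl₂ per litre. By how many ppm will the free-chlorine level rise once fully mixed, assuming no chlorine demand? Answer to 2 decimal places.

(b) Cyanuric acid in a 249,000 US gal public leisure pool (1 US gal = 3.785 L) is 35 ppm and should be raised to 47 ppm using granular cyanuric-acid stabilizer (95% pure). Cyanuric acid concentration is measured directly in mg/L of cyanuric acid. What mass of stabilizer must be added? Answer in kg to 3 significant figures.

(a) Available chlorine delivered: 417 g × 0.88 = 367 g as Cl₂.
(a) Concentration rise: 367 g / 173,000 L = 2.121 mg/L = 2.12 ppm.

(b) Volume: 249,000 US gal × 3.785 L/gal = 942,465 L.
(b) CYA to add: (47 − 35) = 12 mg/L × 942,465 L = 11,310 g cyanuric acid.
(b) At 95% purity: 11,310 / 0.95 = 11,900 g product.

(a) 2.12 ppm; (b) 11.9 kg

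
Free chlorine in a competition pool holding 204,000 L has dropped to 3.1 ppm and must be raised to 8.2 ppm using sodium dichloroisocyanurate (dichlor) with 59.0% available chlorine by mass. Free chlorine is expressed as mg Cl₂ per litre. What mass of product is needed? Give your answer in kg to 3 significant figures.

1.76 kg

Chlorine deficit: 8.2 − 3.1 = 5.1 ppm = 5.1 mg/L as Cl₂.
Cl₂ equivalent needed: 5.1 mg/L × 204,000 L = 1,040,000 mg = 1040 g.
Product at 59.0% available chlorine: 1040 / 0.59 = 1763 g.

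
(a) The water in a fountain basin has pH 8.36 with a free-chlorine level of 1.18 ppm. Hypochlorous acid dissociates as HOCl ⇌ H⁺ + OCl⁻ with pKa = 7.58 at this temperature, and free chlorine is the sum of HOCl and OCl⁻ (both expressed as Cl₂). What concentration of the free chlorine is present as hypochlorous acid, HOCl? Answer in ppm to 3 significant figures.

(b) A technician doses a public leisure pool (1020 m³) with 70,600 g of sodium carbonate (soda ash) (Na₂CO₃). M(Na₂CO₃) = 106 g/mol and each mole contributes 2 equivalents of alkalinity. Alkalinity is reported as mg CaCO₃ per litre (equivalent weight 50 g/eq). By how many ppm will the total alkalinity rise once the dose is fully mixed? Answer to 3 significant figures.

(a) [OCl⁻]/[HOCl] = 10^(pH − pKa) = 10^(8.36 − 7.58) = 10^0.78 = 6.026.
(a) Fraction as HOCl = 1 / (1 + 6.026) = 0.1423.
(a) HOCl = 0.1423 × 1.18 ppm = 0.168 ppm.

(b) Volume: 1020 m³ = 1,020,000 L.
(b) Moles of Na₂CO₃: 70,600 g ÷ 106 g/mol = 666 mol → 1332 eq of alkalinity.
(b) As CaCO₃: 1332 eq × 50 g/eq = 66,600 g.
(b) Rise: 66,600 g / 1,020,000 L × 1000 = 65.3 mg/L.

(a) 0.168 ppm; (b) 65.3 ppm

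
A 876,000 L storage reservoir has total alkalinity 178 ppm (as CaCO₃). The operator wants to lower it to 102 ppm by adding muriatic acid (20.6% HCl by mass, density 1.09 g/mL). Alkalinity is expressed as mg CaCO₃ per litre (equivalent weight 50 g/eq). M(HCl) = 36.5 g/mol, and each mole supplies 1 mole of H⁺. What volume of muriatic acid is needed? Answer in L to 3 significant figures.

216 L

Alkalinity to neutralize: (178 − 102) = 76 mg/L as CaCO₃ × 876,000 L = 66,580 g as CaCO₃.
Equivalents of H⁺ required: 66,580 ÷ 50 g/eq = 1332 eq = 1332 mol HCl.
Mass of HCl: 1332 × 36.5 = 48,600 g.
Mass of 20.6% solution: 48,600 / 0.206 = 235,900 g.
Volume: 235,900 g ÷ 1.09 g/mL = 216,400 mL.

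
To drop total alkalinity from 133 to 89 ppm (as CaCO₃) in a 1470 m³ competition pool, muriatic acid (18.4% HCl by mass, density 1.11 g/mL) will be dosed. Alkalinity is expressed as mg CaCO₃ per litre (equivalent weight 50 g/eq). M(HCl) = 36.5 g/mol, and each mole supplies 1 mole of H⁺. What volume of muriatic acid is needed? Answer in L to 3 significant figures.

231 L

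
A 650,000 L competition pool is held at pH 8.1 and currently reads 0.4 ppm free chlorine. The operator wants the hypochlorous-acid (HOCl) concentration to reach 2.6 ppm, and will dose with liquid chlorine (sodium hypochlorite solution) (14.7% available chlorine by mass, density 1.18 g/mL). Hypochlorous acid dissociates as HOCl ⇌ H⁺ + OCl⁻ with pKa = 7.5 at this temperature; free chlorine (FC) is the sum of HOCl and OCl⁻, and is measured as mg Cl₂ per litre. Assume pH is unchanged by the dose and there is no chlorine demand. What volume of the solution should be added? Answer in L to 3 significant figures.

[OCl⁻]/[HOCl] = 10^(pH − pKa) = 10^(8.1 − 7.5) = 3.981; fraction as HOCl = 1/(1 + 3.981) = 0.2008.
Free chlorine required for 2.6 ppm HOCl: 2.6 / 0.2008 = 12.95 ppm.
FC to add: 12.95 − 0.4 = 12.55 mg/L as Cl₂.
Cl₂ equivalent: 12.55 mg/L × 650,000 L = 8158 g.
Product at 14.7% available Cl: 8158 / 0.147 = 55,500 g.
Volume: 55,500 g ÷ 1.18 g/mL = 47,030 mL.

47.0 L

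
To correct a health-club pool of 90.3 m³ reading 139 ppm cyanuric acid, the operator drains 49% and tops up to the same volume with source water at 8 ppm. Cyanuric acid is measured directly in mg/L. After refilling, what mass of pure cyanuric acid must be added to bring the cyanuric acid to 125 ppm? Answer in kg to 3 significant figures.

Volume: 90.3 m³ = 90,300 L.
After draining 49% and refilling: 139 × 0.51 + 8 × 0.49 = 74.81 ppm.
Deficit to target: 125 − 74.81 = 50.19 mg/L.
Mass: 50.19 mg/L × 90,300 L = 4532 g cyanuric acid.

4.53 kg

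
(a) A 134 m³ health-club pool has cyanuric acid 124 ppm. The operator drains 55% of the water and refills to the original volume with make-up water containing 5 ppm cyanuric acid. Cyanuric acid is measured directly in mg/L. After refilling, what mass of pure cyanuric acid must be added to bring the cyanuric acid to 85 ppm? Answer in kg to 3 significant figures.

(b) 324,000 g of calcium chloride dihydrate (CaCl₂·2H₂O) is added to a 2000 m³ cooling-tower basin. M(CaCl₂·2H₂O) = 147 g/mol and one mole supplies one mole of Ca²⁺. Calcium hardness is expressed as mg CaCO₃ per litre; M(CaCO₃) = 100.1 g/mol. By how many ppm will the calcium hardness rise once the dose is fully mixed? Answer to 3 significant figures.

(a) 3.54 kg; (b) 110 ppm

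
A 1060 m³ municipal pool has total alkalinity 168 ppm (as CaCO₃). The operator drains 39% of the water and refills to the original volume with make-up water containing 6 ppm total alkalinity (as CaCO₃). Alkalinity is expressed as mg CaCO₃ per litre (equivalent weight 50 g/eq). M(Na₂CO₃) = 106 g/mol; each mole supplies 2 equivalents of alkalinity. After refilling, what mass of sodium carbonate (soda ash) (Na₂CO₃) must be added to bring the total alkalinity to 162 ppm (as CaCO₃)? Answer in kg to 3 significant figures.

64.2 kg

Volume: 1060 m³ = 1,060,000 L.
After draining 39% and refilling: 168 × 0.61 + 6 × 0.39 = 104.82 ppm.
Deficit to target: 162 − 104.82 = 57.18 mg/L.
As CaCO₃: 57.18 mg/L × 1,060,000 L = 60,610 g; ÷ 50 g/eq ÷ 2 = 606.1 mol Na₂CO₃.
Mass: 606.1 × 106 = 64,250 g.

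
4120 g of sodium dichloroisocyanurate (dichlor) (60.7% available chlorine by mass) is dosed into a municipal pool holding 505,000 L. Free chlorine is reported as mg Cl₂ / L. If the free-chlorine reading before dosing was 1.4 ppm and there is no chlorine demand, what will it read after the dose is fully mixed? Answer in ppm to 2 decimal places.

6.35 ppm

Available chlorine delivered: 4120 g × 0.607 = 2501 g as Cl₂.
Concentration rise: 2501 g / 505,000 L = 4.952 mg/L = 4.95 ppm.
Final FC: 1.4 + 4.95 = 6.35 ppm.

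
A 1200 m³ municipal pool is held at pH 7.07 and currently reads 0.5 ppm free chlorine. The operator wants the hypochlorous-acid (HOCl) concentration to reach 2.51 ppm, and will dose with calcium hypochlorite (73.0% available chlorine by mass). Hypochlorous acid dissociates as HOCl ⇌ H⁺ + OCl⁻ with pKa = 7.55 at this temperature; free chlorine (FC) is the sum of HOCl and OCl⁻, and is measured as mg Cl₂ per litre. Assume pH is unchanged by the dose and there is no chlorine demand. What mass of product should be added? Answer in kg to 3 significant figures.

Volume: 1200 m³ = 1,200,000 L.
[OCl⁻]/[HOCl] = 10^(pH − pKa) = 10^(7.07 − 7.55) = 0.3311; fraction as HOCl = 1/(1 + 0.3311) = 0.7512.
Free chlorine required for 2.51 ppm HOCl: 2.51 / 0.7512 = 3.341 ppm.
FC to add: 3.341 − 0.5 = 2.841 mg/L as Cl₂.
Cl₂ equivalent: 2.841 mg/L × 1,200,000 L = 3409 g.
Product at 73.0% available Cl: 3409 / 0.73 = 4670 g.

4.67 kg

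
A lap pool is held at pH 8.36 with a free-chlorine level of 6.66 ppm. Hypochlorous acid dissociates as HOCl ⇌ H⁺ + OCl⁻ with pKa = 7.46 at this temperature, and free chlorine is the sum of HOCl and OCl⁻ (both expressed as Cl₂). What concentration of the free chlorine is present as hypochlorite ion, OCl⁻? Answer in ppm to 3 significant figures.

[OCl⁻]/[HOCl] = 10^(pH − pKa) = 10^(8.36 − 7.46) = 10^0.90 = 7.943.
Fraction as HOCl = 1 / (1 + 7.943) = 0.1118.
OCl⁻ = (1 − 0.1118) × 6.66 ppm = 5.915 ppm.

5.92 ppm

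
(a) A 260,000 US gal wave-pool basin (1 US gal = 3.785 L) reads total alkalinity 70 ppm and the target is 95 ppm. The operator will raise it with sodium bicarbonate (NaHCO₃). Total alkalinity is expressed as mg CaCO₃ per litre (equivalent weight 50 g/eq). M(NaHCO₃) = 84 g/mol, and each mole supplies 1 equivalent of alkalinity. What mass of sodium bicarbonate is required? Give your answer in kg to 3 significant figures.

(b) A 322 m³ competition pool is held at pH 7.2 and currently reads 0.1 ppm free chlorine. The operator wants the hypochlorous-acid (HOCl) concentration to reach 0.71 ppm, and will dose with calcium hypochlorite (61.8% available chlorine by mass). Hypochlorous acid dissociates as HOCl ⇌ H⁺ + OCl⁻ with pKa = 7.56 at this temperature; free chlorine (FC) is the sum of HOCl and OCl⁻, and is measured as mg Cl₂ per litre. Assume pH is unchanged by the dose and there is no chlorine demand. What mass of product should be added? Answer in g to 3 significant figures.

(a) 41.3 kg; (b) 479 g

(a) Volume: 260,000 US gal × 3.785 L/gal = 984,100 L.
(a) Alkalinity to add: (95 − 70) = 25 mg/L as CaCO₃ × 984,100 L = 24,600 g as CaCO₃.
(a) Equivalents: 24,600 g ÷ 50 g/eq = 492.1 eq.
(a) NaHCO₃ supplies 1 eq per mole → 492.1 mol.
(a) Mass: 492.1 mol × 84 g/mol = 41,330 g.

(b) Volume: 322 m³ = 322,000 L.
(b) [OCl⁻]/[HOCl] = 10^(pH − pKa) = 10^(7.2 − 7.56) = 0.4365; fraction as HOCl = 1/(1 + 0.4365) = 0.6961.
(b) Free chlorine required for 0.71 ppm HOCl: 0.71 / 0.6961 = 1.02 ppm.
(b) FC to add: 1.02 − 0.1 = 0.9199 mg/L as Cl₂.
(b) Cl₂ equivalent: 0.9199 mg/L × 322,000 L = 296.2 g.
(b) Product at 61.8% available Cl: 296.2 / 0.618 = 479.3 g.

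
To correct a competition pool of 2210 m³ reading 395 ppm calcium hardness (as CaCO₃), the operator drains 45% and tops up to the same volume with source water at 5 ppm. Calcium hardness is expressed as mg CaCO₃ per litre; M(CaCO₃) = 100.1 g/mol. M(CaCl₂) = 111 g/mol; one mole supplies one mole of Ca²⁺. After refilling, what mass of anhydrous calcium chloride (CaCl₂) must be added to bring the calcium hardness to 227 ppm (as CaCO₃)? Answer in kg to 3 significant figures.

Volume: 2210 m³ = 2,210,000 L.
After draining 45% and refilling: 395 × 0.55 + 5 × 0.45 = 219.5 ppm.
Deficit to target: 227 − 219.5 = 7.5 mg/L.
As CaCO₃: 7.5 mg/L × 2,210,000 L = 16,570 g; ÷ 100.1 = 165.6 mol Ca²⁺.
Mass: 165.6 × 111 = 18,380 g.

18.4 kg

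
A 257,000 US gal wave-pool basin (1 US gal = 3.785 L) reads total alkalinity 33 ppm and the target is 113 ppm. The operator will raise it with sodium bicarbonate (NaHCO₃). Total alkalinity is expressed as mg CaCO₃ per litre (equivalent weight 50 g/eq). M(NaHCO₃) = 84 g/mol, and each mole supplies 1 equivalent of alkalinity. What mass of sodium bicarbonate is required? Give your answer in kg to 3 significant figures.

Volume: 257,000 US gal × 3.785 L/gal = 972,745 L.
Alkalinity to add: (113 − 33) = 80 mg/L as CaCO₃ × 972,745 L = 77,820 g as CaCO₃.
Equivalents: 77,820 g ÷ 50 g/eq = 1556 eq.
NaHCO₃ supplies 1 eq per mole → 1556 mol.
Mass: 1556 mol × 84 g/mol = 130,700 g.

131 kg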